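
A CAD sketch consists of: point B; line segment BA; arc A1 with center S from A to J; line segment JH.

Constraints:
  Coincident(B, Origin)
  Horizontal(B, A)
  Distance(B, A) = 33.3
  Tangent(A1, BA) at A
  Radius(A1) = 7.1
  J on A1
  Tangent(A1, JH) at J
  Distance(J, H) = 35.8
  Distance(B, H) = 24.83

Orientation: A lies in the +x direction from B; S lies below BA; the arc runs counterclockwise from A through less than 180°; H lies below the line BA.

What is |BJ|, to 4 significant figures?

28.76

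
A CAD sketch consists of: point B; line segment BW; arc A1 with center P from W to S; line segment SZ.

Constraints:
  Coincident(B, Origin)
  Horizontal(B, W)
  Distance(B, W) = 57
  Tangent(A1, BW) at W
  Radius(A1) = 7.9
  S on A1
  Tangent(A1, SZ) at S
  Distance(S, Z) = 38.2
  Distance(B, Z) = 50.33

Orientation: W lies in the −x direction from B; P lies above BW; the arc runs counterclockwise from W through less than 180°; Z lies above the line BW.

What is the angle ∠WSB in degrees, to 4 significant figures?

143.6°

Checks: |PS| = 7.900 ✓; ∠(PS, SZ) = 90.00° ✓; |SZ| = 38.20 ✓; |BZ| = 50.33 ✓.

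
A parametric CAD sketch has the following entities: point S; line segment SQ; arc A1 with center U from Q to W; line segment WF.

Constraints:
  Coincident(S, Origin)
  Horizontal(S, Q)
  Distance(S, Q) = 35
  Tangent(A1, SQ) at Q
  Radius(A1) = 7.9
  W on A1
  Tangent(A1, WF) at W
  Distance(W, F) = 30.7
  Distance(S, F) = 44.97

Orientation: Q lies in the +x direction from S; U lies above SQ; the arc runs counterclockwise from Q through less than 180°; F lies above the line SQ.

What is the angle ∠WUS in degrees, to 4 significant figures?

158.8°

Checks: |UW| = 7.900 ✓; ∠(UW, WF) = 90.00° ✓; |WF| = 30.70 ✓; |SF| = 44.97 ✓.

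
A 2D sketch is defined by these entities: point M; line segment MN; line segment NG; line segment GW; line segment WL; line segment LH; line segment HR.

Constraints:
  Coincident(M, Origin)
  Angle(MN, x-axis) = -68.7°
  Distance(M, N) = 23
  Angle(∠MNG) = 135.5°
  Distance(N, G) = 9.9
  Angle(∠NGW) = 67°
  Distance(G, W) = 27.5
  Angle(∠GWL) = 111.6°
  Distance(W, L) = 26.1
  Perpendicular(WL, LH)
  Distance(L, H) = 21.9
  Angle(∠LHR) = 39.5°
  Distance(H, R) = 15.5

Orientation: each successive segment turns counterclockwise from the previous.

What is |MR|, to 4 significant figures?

1.220

WL is perpendicular to LH, so LH runs at -112.8°; with |LH| = 21.9, H = (-14.59, -8.068). ∠LHR = 39.5° gives HR at 27.70° from the x-axis; with |HR| = 15.5, R = (-0.8629, -0.8628). Then |MR| = |R − M| = 1.220.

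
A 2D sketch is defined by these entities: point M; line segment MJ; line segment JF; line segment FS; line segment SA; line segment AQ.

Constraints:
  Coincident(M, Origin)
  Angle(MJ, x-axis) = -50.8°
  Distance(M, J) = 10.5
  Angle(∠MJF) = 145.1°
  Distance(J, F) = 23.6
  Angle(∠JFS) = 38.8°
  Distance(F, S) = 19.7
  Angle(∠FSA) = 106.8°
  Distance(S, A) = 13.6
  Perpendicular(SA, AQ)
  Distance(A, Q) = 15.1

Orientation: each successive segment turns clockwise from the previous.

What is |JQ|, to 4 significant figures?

9.576

M is at the origin; MJ runs at -50.8° with length 10.5, so J = (6.636, -8.137). ∠MJF = 145.1° gives JF at -85.70° from the x-axis; with |JF| = 23.6, F = (8.406, -31.67). ∠JFS = 38.8° gives FS at 133.1° from the x-axis; with |FS| = 19.7, S = (-5.055, -17.29). ∠FSA = 106.8° gives SA at 59.90° from the x-axis; with |SA| = 13.6, A = (1.766, -5.520). SA is perpendicular to AQ, so AQ runs at -30.10°; with |AQ| = 15.1, Q = (14.83, -13.09). Then |JQ| = |Q − J| = 9.576.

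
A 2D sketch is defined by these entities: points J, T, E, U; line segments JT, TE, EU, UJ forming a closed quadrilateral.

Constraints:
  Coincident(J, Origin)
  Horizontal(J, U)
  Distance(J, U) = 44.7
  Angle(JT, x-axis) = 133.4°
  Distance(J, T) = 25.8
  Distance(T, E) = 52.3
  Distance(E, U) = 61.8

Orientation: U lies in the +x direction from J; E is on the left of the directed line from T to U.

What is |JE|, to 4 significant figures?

59.21

Checks: |TE| = 52.30 ✓; |EU| = 61.80 ✓.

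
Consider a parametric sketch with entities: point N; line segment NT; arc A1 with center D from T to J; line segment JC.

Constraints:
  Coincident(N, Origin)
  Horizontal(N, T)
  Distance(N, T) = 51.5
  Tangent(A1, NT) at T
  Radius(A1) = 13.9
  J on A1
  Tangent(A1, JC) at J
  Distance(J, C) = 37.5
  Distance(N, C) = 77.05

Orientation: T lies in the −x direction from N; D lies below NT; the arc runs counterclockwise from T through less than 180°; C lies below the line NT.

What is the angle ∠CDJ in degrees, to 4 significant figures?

69.66°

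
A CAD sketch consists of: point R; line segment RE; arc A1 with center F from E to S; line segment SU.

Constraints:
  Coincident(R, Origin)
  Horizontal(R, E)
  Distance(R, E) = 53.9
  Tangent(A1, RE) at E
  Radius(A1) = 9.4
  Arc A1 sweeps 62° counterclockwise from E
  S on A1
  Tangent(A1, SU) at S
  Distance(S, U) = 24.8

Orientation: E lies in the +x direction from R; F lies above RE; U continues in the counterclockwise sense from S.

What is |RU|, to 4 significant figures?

78.58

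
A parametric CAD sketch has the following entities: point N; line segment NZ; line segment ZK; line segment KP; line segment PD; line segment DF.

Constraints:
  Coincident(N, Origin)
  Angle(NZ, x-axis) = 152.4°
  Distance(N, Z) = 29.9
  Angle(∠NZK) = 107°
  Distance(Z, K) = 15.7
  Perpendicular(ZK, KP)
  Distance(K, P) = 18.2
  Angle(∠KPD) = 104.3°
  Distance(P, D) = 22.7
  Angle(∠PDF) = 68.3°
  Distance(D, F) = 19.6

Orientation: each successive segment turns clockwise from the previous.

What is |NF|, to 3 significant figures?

24.7

N is at the origin; NZ runs at 152.4° with length 29.9, so Z = (-26.5, 13.9). ∠NZK = 107.0° gives ZK at 79.4° from the x-axis; with |ZK| = 15.7, K = (-23.6, 29.3). ZK is perpendicular to KP, so KP runs at -10.6°; with |KP| = 18.2, P = (-5.72, 25.9). ∠KPD = 104.3° gives PD at -86.3° from the x-axis; with |PD| = 22.7, D = (-4.26, 3.28). ∠PDF = 68.3° gives DF at 162° from the x-axis; with |DF| = 19.6, F = (-22.9, 9.34). Then |NF| = |F − N| = 24.7.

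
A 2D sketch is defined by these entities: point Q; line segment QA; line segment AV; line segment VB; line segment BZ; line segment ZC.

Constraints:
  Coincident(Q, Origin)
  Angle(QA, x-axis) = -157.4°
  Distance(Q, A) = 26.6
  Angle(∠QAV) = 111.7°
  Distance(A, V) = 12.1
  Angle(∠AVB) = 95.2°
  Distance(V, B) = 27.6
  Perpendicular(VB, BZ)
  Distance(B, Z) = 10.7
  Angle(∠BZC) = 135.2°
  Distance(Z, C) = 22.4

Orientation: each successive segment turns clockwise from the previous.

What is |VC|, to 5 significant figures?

29.101

Q is at the origin; QA runs at -157.4° with length 26.6, so A = (-24.557, -10.222). ∠QAV = 111.7° gives AV at 134.30° from the x-axis; with |AV| = 12.1, V = (-33.008, -1.5624). ∠AVB = 95.2° gives VB at 49.500° from the x-axis; with |VB| = 27.6, B = (-15.083, 19.425). VB ⟂ BZ, so BZ runs at -40.500°; with |BZ| = 10.7, Z = (-6.9471, 12.476). ∠BZC = 135.2° gives ZC at -85.300° from the x-axis; with |ZC| = 22.4, C = (-5.1117, -9.8489). Then |VC| = |C − V| = 29.101.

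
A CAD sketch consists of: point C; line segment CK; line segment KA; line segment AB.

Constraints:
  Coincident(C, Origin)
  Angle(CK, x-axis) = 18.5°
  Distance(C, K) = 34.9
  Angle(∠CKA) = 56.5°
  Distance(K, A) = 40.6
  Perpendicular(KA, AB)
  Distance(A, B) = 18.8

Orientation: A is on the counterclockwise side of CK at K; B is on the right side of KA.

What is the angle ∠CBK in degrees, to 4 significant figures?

41.14°

C is at the origin; CK runs at 18.5° with length 34.9, so K = 34.9·(cos 18.5°, sin 18.5°) = (33.10, 11.07). ∠CKA = 56.5°, so KA runs at 18.5° + (180° − 56.5°) = 142.0° from the x-axis; with |KA| = 40.6, A = K + 40.6·(cos 142.0°, sin 142.0°) = (1.103, 36.07). KA is perpendicular to AB; with |AB| = 18.8 on the right of KA, B = A + 18.8·(0.6157, 0.7880) = (12.68, 50.88). Then cos ∠CBK = BC·BK / (|BC||BK|), giving 41.14°.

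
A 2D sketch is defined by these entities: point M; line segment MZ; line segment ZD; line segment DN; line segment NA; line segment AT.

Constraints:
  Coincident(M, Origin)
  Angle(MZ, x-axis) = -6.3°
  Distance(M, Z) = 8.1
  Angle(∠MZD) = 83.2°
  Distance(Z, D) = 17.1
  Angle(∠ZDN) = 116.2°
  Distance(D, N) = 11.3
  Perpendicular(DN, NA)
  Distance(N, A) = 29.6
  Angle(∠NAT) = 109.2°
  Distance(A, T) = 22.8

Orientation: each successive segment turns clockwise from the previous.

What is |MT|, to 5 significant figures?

21.680

M is at the origin; MZ runs at -6.3° with length 8.1, so Z = (8.0511, -0.88885). ∠MZD = 83.2° gives ZD at -103.10° from the x-axis; with |ZD| = 17.1, D = (4.1753, -17.544). ∠ZDN = 116.2° gives DN at -166.90° from the x-axis; with |DN| = 11.3, N = (-6.8306, -20.105). The perpendicularity gives NA at right angles to DN, so NA runs at 103.10°; with |NA| = 29.6, A = (-13.539, 8.7247). ∠NAT = 109.2° gives AT at 32.300° from the x-axis; with |AT| = 22.8, T = (5.7325, 20.908). Then |MT| = |T − M| = 21.680.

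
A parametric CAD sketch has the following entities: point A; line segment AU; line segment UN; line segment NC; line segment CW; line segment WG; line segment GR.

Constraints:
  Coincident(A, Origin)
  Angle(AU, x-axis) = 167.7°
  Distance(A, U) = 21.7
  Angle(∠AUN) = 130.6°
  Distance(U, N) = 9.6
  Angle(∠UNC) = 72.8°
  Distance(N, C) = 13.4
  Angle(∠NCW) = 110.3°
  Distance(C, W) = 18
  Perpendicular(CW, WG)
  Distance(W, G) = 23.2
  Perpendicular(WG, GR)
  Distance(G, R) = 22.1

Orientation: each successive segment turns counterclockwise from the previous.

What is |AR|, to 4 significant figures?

35.26

CW ⟂ WG, so WG runs at 124.0°; with |WG| = 23.2, G = (-16.03, 20.31). WG is perpendicular to GR, so GR runs at -146.0°; with |GR| = 22.1, R = (-34.35, 7.953). Then |AR| = |R − A| = 35.26.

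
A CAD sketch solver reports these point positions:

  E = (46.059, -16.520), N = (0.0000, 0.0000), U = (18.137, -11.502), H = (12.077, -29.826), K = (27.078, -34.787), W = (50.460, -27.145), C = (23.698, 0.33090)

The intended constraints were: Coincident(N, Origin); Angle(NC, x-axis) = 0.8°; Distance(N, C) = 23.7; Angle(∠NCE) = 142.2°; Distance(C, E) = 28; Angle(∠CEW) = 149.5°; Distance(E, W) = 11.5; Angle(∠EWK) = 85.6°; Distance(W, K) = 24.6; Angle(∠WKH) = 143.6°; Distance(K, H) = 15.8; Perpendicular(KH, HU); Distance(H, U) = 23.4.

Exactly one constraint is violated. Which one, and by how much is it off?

Distance(H, U) = 23.4 — off by 4.10.

N = (0.00, 0.00) ✓; NC at 0.8000° ✓; |NC| = 23.70 ✓; ∠NCE = 142.2° ✓; |CE| = 28.00 ✓; ∠CEW = 149.5° ✓; |EW| = 11.50 ✓; ∠EWK = 85.60° ✓; |WK| = 24.60 ✓; ∠WKH = 143.6° ✓; |KH| = 15.80 ✓; ∠(KH, HU) = 90.00° ✓; |HU| = 19.30 ✗.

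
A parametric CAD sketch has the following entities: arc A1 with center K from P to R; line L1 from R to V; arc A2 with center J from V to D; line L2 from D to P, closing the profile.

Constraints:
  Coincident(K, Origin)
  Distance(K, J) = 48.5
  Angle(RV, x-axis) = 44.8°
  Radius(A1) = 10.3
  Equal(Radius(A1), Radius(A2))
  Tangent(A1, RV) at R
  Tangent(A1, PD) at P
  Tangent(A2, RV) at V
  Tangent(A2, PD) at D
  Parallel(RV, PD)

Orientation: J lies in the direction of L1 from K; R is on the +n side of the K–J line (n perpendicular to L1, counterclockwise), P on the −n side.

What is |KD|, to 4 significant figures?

49.58

The slot axis is L1's direction at 44.8°, so u = (cos 44.8°, sin 44.8°) = (0.7096, 0.7046) and n = (−sin 44.8°, cos 44.8°) = (-0.7046, 0.7096). K is at the origin and J lies 48.5 along u from K, so J = 48.5·u = (34.41, 34.17). Tangency of A1 to both parallel lines with radius 10.3 puts R and P at K ± 10.3·n: R = (-7.258, 7.309), P = (7.258, -7.309). Equal radii place V and D the same way about J: V = J + 10.3·n = (27.16, 41.48), D = J − 10.3·n = (41.67, 26.87). Then |KD| = |D − K| = 49.58.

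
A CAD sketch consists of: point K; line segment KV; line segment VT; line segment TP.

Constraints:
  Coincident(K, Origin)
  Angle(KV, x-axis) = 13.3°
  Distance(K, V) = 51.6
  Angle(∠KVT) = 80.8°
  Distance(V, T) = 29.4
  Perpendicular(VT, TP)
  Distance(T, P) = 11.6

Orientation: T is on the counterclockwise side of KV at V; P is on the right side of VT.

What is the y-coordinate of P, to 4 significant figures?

43.47

K is at the origin; KV runs at 13.3° with length 51.6, so V = 51.6·(cos 13.3°, sin 13.3°) = (50.22, 11.87). ∠KVT = 80.8°, so VT runs at 13.3° + (180° − 80.8°) = 112.5° from the x-axis; with |VT| = 29.4, T = V + 29.4·(cos 112.5°, sin 112.5°) = (38.97, 39.03). The perpendicularity gives TP at right angles to VT; with |TP| = 11.6 on the right of VT, P = T + 11.6·(0.9239, 0.3827) = (49.68, 43.47). So P.y = 43.47.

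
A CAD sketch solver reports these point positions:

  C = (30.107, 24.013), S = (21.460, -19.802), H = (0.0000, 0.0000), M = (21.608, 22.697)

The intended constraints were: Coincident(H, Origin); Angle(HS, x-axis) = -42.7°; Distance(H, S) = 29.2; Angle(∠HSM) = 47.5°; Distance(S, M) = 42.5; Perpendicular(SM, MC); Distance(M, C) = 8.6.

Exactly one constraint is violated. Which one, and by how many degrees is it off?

Perpendicular(SM, MC) — off by 9.00°.

H = (0.00, 0.00) ✓; HS at -42.70° ✓; |HS| = 29.20 ✓; ∠HSM = 47.50° ✓; |SM| = 42.50 ✓; ∠(SM, MC) = 81.00° ✗; |MC| = 8.600 ✓.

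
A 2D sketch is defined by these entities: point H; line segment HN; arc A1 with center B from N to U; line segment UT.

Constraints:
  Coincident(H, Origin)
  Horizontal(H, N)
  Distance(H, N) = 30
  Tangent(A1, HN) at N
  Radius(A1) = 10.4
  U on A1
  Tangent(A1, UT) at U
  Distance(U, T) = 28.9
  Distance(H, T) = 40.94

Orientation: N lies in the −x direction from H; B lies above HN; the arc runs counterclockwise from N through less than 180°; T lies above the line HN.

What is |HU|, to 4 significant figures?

21.67

Checks: ∠(BN, NH) = 90.00° ✓; |BU| = 10.40 ✓; ∠(BU, UT) = 90.00° ✓; |UT| = 28.90 ✓; |HT| = 40.94 ✓.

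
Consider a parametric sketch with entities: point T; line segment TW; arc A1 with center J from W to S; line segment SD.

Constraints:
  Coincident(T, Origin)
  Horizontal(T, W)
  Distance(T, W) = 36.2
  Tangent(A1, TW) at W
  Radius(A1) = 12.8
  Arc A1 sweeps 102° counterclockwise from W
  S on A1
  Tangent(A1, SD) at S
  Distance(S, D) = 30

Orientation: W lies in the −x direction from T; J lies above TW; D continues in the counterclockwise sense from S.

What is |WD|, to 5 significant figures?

45.244

T is at the origin; T and W share the same y with |TW| = 36.2 and W on the −x side, so W = (-36.200, 0.0000). Tangency of A1 to TW means the radius JW is perpendicular to TW, so J = W + (0, 12.8) = (-36.200, 12.800). On A1, W sits at bearing -90° from J; a 102° counterclockwise sweep puts S at bearing 12°, so S = J + 12.8·(cos 12°, sin 12°) = (-23.680, 15.461). The tangent condition forces JS to be normal to SD, so SD runs along (−sin 12°, cos 12°); with |SD| = 30.0, D = (-29.917, 44.806). Then |WD| = |D − W| = 45.244.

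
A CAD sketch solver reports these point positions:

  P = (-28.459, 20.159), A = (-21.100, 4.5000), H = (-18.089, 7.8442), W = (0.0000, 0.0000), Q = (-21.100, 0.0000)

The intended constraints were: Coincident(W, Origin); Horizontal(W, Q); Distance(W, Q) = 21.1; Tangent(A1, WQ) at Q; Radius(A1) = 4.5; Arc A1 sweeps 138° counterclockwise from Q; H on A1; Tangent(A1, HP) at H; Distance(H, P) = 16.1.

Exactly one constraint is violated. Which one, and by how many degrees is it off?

Tangent(A1, HP) at H — off by 7.90°.

W = (0.00, 0.00) ✓; W.y = 0.00, Q.y = 0.00 ✓; |WQ| = 21.10 ✓; ∠(AQ, QW) = 90.00° ✓; |AQ| = 4.500 ✓; bearing(A→H) − bearing(A→Q) = 138.0° ✓; |AH| = 4.500 ✓; ∠(AH, HP) = 97.90° ✗; |HP| = 16.10 ✓.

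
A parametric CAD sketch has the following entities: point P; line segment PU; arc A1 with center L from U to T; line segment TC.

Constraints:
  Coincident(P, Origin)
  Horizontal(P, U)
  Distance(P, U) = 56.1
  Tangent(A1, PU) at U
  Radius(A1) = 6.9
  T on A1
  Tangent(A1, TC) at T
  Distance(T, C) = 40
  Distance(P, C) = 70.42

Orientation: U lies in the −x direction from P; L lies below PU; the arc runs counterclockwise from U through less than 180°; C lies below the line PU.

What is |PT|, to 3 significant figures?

63.4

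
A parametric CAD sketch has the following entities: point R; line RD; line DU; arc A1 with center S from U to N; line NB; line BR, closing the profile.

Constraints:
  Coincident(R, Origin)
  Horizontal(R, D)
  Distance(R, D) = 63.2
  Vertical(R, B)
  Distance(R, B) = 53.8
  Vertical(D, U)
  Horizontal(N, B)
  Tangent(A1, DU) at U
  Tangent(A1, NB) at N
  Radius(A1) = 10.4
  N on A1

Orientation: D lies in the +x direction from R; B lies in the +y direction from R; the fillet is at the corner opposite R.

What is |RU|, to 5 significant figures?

76.667

R is at the origin; R and D share the same y with |RD| = 63.2 and D on the +x side, so D = (63.200, 0.0000). R and B share the same x with |RB| = 53.8 and B on the +y side, so B = (0.0000, 53.800). The virtual corner opposite R is at (63.200, 53.800). Tangency of A1 to DU means the radius SU is perpendicular to DU and since A1 is tangent to NB there, SN ⟂ NB, with radius 10.4, so the center S sits 10.4 in from both sides at S = (52.800, 43.400). That places the tangent points at U = (63.200, 43.400) on DU and N = (52.800, 53.800) on NB. Then |RU| = |U − R| = 76.667.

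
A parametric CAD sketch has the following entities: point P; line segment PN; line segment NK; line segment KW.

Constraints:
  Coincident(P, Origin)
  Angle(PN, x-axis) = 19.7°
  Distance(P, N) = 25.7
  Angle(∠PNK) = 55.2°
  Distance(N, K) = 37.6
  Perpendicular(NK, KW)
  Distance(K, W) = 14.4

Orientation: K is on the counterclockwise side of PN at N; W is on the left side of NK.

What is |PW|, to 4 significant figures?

23.89

∠PNK = 55.2°, so NK runs at 19.7° + (180° − 55.2°) = 144.5° from the x-axis; with |NK| = 37.6, K = N + 37.6·(cos 144.5°, sin 144.5°) = (-6.415, 30.50). The perpendicularity gives KW at right angles to NK; with |KW| = 14.4 on the left of NK, W = K + 14.4·(-0.5807, -0.8141) = (-14.78, 18.77). Then |PW| = |W − P| = 23.89.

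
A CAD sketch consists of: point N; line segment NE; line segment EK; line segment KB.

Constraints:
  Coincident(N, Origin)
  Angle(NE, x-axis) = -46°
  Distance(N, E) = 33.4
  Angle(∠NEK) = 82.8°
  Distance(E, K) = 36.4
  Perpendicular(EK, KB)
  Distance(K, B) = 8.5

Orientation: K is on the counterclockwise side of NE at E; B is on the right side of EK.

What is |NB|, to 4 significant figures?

52.64

∠NEK = 82.8°, so EK runs at -46.0° + (180° − 82.8°) = 51.20° from the x-axis; with |EK| = 36.4, K = E + 36.4·(cos 51.20°, sin 51.20°) = (46.01, 4.342). EK ⟂ KB; with |KB| = 8.5 on the right of EK, B = K + 8.5·(0.7793, -0.6266) = (52.63, -0.9842). Then |NB| = |B − N| = 52.64.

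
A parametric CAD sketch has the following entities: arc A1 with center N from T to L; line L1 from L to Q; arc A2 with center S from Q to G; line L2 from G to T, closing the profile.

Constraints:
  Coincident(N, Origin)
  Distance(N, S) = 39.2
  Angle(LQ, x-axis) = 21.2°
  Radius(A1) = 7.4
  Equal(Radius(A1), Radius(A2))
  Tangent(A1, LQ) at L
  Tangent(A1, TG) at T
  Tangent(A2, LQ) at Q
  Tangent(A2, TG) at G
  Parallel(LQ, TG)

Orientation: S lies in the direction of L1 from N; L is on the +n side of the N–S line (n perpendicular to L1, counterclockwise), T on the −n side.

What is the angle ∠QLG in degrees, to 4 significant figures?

20.68°

Tangency of A1 to both parallel lines with radius 7.4 puts L and T at N ± 7.4·n: L = (-2.676, 6.899), T = (2.676, -6.899). Equal radii place Q and G the same way about S: Q = S + 7.4·n = (33.87, 21.07), G = S − 7.4·n = (39.22, 7.276). Then cos ∠QLG = LQ·LG / (|LQ||LG|), giving 20.68°.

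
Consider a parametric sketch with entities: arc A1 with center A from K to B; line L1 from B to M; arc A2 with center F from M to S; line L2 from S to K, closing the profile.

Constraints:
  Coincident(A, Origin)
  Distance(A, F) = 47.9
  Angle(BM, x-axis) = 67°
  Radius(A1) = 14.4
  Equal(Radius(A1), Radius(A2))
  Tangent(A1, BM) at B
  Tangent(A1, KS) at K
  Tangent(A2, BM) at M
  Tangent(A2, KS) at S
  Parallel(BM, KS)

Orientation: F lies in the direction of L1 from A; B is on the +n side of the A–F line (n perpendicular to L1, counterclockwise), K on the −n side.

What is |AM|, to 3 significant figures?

50.0

The slot axis is L1's direction at 67.0°, so u = (cos 67.0°, sin 67.0°) = (0.391, 0.921) and n = (−sin 67.0°, cos 67.0°) = (-0.921, 0.391). A is at the origin and F lies 47.9 along u from A, so F = 47.9·u = (18.7, 44.1). Tangency of A1 to both parallel lines with radius 14.4 puts B and K at A ± 14.4·n: B = (-13.3, 5.63), K = (13.3, -5.63). Equal radii place M and S the same way about F: M = F + 14.4·n = (5.46, 49.7), S = F − 14.4·n = (32.0, 38.5). Then |AM| = |M − A| = 50.0.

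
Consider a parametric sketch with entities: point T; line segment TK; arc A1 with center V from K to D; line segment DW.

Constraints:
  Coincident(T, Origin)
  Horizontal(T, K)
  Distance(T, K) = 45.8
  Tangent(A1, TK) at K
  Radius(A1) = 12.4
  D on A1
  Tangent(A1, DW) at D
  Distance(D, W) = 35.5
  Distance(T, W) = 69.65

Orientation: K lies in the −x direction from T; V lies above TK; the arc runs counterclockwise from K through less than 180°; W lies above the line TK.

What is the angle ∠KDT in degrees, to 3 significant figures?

96.5°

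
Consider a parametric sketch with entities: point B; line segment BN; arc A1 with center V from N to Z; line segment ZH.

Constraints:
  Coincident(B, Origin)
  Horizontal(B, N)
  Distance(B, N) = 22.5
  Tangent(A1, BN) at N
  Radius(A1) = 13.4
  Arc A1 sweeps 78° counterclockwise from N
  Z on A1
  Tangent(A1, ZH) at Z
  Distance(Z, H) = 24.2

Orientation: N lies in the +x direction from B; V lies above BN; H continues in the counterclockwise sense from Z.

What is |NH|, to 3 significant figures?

38.8

On A1, N sits at bearing -90° from V; a 78° counterclockwise sweep puts Z at bearing -12°, so Z = V + 13.4·(cos -12°, sin -12°) = (35.6, 10.6). Since A1 is tangent to ZH there, VZ ⟂ ZH, so ZH runs along (−sin -12°, cos -12°); with |ZH| = 24.2, H = (40.6, 34.3). Then |NH| = |H − N| = 38.8.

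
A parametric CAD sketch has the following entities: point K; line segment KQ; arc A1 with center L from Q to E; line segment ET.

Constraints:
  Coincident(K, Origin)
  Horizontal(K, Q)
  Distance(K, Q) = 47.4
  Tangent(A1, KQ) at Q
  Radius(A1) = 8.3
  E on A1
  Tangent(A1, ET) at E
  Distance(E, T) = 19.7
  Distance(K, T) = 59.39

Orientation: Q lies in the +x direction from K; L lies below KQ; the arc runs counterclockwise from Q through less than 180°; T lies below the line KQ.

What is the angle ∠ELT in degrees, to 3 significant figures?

67.2°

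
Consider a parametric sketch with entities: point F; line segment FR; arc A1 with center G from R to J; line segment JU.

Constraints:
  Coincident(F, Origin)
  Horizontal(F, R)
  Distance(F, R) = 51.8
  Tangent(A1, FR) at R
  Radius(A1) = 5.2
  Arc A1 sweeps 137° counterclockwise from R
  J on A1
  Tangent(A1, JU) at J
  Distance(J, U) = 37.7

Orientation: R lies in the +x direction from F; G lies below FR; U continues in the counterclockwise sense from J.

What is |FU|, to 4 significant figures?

83.39

F is at the origin; F and R share the same y with |FR| = 51.8 and R on the +x side, so R = (51.80, 0.000). The tangent condition forces GR to be normal to FR, so G = R + (0, -5.2) = (51.80, -5.200). On A1, R sits at bearing 90° from G; a 137° counterclockwise sweep puts J at bearing 227°, so J = G + 5.2·(cos 227°, sin 227°) = (48.25, -9.003). Since A1 is tangent to JU there, GJ ⟂ JU, so JU runs along (−sin 227°, cos 227°); with |JU| = 37.7, U = (75.83, -34.71). Then |FU| = |U − F| = 83.39.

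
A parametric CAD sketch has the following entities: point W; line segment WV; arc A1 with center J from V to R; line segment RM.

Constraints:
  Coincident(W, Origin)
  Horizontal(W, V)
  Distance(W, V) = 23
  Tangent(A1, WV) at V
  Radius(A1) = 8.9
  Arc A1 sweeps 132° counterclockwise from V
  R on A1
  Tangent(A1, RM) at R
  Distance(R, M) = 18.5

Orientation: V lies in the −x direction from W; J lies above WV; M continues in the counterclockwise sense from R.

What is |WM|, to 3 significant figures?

40.6

W is at the origin; WV is horizontal with |WV| = 23.0 and V on the −x side, so V = (-23.0, 0.00). The tangent condition forces JV to be normal to WV, so J = V + (0, 8.9) = (-23.0, 8.90). On A1, V sits at bearing -90° from J; a 132° counterclockwise sweep puts R at bearing 42°, so R = J + 8.9·(cos 42°, sin 42°) = (-16.4, 14.9). A1 meets RM tangentially, so JR is at right angles to RM, so RM runs along (−sin 42°, cos 42°); with |RM| = 18.5, M = (-28.8, 28.6). Then |WM| = |M − W| = 40.6.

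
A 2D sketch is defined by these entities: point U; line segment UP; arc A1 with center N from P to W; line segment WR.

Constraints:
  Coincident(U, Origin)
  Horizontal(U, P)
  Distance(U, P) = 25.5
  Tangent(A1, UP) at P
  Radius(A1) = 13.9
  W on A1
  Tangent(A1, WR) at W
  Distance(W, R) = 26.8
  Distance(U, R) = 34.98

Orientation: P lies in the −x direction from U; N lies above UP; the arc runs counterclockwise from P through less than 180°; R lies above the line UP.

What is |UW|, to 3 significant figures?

15.5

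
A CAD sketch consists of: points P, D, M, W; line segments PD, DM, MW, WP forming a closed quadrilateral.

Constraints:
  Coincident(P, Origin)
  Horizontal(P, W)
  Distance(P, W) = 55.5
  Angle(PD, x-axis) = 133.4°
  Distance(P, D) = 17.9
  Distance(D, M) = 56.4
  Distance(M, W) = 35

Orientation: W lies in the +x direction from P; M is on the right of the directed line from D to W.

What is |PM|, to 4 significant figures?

38.62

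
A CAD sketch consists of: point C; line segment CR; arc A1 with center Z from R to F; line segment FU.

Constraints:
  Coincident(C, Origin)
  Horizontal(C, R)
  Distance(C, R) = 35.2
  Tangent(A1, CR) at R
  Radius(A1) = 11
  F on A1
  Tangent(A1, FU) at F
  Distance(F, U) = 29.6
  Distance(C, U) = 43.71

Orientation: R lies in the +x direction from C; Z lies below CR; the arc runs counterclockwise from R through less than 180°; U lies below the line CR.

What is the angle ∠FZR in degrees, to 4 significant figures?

81.98°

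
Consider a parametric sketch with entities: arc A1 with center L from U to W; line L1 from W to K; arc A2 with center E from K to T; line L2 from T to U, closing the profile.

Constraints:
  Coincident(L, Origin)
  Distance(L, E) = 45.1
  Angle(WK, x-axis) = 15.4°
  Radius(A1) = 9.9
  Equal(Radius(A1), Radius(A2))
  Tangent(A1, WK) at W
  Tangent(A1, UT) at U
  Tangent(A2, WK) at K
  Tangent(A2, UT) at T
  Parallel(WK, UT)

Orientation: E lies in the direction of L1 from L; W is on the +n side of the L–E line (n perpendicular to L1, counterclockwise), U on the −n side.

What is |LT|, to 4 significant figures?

46.17

The slot axis is L1's direction at 15.4°, so u = (cos 15.4°, sin 15.4°) = (0.9641, 0.2656) and n = (−sin 15.4°, cos 15.4°) = (-0.2656, 0.9641). L is at the origin and E lies 45.1 along u from L, so E = 45.1·u = (43.48, 11.98). Tangency of A1 to both parallel lines with radius 9.9 puts W and U at L ± 9.9·n: W = (-2.629, 9.545), U = (2.629, -9.545). Equal radii place K and T the same way about E: K = E + 9.9·n = (40.85, 21.52), T = E − 9.9·n = (46.11, 2.432). Then |LT| = |T − L| = 46.17.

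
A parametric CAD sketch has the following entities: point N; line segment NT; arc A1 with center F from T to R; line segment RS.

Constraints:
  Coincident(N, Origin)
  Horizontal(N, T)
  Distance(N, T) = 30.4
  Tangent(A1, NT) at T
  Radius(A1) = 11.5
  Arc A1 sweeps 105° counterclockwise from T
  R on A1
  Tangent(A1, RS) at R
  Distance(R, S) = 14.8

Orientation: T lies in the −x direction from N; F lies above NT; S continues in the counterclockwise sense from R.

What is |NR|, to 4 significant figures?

24.12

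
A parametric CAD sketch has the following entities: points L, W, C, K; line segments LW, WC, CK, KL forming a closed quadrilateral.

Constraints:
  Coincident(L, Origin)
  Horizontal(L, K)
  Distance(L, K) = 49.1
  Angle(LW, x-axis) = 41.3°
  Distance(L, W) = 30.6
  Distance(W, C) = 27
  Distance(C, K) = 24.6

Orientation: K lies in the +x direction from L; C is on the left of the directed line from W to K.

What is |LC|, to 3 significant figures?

55.4

Checks: L = (0.00, 0.00) ✓; |WC| = 27.00 ✓; |CK| = 24.60 ✓.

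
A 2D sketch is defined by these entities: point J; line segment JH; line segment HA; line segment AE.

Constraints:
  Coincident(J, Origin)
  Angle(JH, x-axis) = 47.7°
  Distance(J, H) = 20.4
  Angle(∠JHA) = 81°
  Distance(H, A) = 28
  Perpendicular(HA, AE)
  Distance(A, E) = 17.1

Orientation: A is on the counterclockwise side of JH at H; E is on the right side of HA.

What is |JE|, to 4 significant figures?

44.75

J is at the origin; JH runs at 47.7° with length 20.4, so H = 20.4·(cos 47.7°, sin 47.7°) = (13.73, 15.09). ∠JHA = 81.0°, so HA runs at 47.7° + (180° − 81.0°) = 146.7° from the x-axis; with |HA| = 28.0, A = H + 28.0·(cos 146.7°, sin 146.7°) = (-9.673, 30.46). HA is perpendicular to AE; with |AE| = 17.1 on the right of HA, E = A + 17.1·(0.5490, 0.8358) = (-0.2849, 44.75). Then |JE| = |E − J| = 44.75.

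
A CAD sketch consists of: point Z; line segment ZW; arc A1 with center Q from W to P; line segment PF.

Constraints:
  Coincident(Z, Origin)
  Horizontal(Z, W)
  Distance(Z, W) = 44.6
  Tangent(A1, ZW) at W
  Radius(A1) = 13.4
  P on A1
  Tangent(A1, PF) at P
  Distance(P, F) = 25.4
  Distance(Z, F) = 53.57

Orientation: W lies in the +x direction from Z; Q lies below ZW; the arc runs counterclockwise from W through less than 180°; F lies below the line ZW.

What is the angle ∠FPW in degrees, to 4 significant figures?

130.8°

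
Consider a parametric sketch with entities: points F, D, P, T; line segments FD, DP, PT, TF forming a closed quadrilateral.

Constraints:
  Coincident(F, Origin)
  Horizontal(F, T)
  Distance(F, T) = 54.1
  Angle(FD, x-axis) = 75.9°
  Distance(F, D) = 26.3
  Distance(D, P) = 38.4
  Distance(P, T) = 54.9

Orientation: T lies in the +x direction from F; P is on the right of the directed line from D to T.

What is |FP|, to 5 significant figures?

12.472

F is at the origin; F and T share the same y with |FT| = 54.1 and T in +x, so T = (54.1, 0). FD runs at 75.9° with |FD| = 26.3, so D = (6.4071, 25.508). P is determined by |DP| = 38.4 and |PT| = 54.9 together: it lies at the intersection of circle(D, 38.4) and circle(T, 54.9). With |DT| = 54.086, the foot of the radical line on DT is 12.811 from D and the perpendicular offset is √(38.4² − 12.811²) = 36.200. Taking the right-of-DT solution: P = (0.63161, -12.456).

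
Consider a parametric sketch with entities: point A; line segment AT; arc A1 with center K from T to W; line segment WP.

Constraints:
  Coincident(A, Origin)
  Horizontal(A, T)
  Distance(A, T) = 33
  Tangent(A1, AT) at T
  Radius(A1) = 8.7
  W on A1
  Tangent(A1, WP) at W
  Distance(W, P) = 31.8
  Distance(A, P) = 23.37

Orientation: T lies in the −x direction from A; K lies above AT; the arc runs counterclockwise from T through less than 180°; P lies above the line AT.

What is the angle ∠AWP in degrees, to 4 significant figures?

45.78°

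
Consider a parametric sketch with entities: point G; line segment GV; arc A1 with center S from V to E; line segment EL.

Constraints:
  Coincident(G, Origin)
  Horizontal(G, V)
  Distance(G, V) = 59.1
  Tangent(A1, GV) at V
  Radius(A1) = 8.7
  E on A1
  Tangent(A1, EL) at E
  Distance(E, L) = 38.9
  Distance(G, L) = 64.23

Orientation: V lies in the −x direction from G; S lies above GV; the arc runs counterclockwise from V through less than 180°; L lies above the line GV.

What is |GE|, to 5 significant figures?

51.037

Checks: |SE| = 8.700 ✓; ∠(SE, EL) = 90.00° ✓; |EL| = 38.90 ✓; |GL| = 64.23 ✓.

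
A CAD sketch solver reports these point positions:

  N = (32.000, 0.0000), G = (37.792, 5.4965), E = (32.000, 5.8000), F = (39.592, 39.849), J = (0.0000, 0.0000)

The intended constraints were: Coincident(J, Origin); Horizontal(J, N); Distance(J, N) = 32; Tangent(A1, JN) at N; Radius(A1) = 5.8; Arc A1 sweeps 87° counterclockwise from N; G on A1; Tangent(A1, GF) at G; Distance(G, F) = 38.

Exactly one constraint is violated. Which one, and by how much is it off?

Distance(G, F) = 38 — off by 3.60.

J = (0.00, 0.00) ✓; J.y = 0.00, N.y = 0.00 ✓; |JN| = 32.00 ✓; ∠(EN, NJ) = 90.00° ✓; |EN| = 5.800 ✓; bearing(E→G) − bearing(E→N) = 87.00° ✓; |EG| = 5.800 ✓; ∠(EG, GF) = 90.00° ✓; |GF| = 34.40 ✗.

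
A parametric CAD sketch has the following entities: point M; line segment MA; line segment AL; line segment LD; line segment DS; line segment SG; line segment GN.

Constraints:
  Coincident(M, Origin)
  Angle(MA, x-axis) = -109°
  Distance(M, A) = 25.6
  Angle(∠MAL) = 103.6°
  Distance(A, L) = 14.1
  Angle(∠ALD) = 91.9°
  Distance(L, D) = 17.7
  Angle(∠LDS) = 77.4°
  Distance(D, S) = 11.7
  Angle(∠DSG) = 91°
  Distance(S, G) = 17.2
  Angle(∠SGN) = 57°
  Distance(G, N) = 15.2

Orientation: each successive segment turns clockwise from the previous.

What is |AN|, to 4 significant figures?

19.41

M is at the origin; MA runs at -109.0° with length 25.6, so A = (-8.335, -24.21). ∠MAL = 103.6° gives AL at 174.6° from the x-axis; with |AL| = 14.1, L = (-22.37, -22.88). ∠ALD = 91.9° gives LD at 86.50° from the x-axis; with |LD| = 17.7, D = (-21.29, -5.211). ∠LDS = 77.4° gives DS at -16.10° from the x-axis; with |DS| = 11.7, S = (-10.05, -8.456). ∠DSG = 91.0° gives SG at -105.1° from the x-axis; with |SG| = 17.2, G = (-14.53, -25.06). ∠SGN = 57.0° gives GN at 131.9° from the x-axis; with |GN| = 15.2, N = (-24.68, -13.75). Then |AN| = |N − A| = 19.41.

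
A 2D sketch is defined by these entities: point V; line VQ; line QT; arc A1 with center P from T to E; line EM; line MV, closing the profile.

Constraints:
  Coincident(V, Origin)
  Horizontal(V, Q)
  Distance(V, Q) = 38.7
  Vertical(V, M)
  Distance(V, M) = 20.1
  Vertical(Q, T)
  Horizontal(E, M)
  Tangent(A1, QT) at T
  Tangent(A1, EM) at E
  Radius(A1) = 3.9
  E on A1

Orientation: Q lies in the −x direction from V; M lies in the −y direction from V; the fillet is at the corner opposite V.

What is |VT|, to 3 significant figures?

42.0

V is at the origin; V and Q share the same y with |VQ| = 38.7 and Q on the −x side, so Q = (-38.7, 0.00). V and M share the same x with |VM| = 20.1 and M on the −y side, so M = (0.00, -20.1). The virtual corner opposite V is at (-38.7, -20.1). Tangency of A1 to QT means the radius PT is perpendicular to QT and the tangent condition forces PE to be normal to EM, with radius 3.9, so the center P sits 3.9 in from both sides at P = (-34.8, -16.2). That places the tangent points at T = (-38.7, -16.2) on QT and E = (-34.8, -20.1) on EM. Then |VT| = |T − V| = 42.0.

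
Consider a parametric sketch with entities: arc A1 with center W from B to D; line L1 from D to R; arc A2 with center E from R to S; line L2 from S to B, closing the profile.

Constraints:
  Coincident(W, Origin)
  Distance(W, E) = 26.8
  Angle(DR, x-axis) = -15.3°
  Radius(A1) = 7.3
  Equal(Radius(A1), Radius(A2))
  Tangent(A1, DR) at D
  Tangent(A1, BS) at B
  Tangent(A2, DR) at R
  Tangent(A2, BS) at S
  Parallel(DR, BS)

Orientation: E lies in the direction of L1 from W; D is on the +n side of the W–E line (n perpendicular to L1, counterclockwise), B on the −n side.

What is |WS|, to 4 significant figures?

27.78

Tangency of A1 to both parallel lines with radius 7.3 puts D and B at W ± 7.3·n: D = (1.926, 7.041), B = (-1.926, -7.041). Equal radii place R and S the same way about E: R = E + 7.3·n = (27.78, -0.03053), S = E − 7.3·n = (23.92, -14.11). Then |WS| = |S − W| = 27.78.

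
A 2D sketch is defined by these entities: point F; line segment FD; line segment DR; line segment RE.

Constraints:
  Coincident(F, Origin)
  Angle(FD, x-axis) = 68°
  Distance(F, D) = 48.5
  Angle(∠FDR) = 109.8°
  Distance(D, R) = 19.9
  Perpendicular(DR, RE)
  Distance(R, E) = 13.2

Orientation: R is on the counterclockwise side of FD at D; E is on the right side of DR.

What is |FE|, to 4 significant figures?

69.15

∠FDR = 109.8°, so DR runs at 68.0° + (180° − 109.8°) = 138.2° from the x-axis; with |DR| = 19.9, R = D + 19.9·(cos 138.2°, sin 138.2°) = (3.333, 58.23). DR is perpendicular to RE; with |RE| = 13.2 on the right of DR, E = R + 13.2·(0.6665, 0.7455) = (12.13, 68.07). Then |FE| = |E − F| = 69.15.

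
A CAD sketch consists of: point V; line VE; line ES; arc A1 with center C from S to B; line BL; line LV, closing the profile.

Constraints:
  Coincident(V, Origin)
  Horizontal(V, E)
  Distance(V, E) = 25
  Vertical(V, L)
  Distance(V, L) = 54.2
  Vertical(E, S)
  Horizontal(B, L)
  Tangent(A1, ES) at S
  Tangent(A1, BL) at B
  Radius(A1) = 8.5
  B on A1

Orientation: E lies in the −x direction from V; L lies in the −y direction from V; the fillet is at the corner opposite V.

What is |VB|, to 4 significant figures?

56.66

V is at the origin; VE is horizontal with |VE| = 25.0 and E on the −x side, so E = (-25.00, 0.000). V and L share the same x with |VL| = 54.2 and L on the −y side, so L = (0.000, -54.20). The virtual corner opposite V is at (-25.00, -54.20). The tangent condition forces CS to be normal to ES and A1 meets BL tangentially, so CB is at right angles to BL, with radius 8.5, so the center C sits 8.5 in from both sides at C = (-16.50, -45.70). That places the tangent points at S = (-25.00, -45.70) on ES and B = (-16.50, -54.20) on BL. Then |VB| = |B − V| = 56.66.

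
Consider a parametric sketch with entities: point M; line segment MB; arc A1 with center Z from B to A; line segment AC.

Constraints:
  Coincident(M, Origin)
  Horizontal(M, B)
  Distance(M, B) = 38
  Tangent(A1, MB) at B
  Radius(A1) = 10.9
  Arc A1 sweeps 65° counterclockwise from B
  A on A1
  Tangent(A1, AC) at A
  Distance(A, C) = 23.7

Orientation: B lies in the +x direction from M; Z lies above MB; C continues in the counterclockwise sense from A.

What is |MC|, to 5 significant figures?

64.212

M is at the origin; M and B share the same y with |MB| = 38.0 and B on the +x side, so B = (38.000, 0.0000). A1 meets MB tangentially, so ZB is at right angles to MB, so Z = B + (0, 10.9) = (38.000, 10.900). On A1, B sits at bearing -90° from Z; a 65° counterclockwise sweep puts A at bearing -25°, so A = Z + 10.9·(cos -25°, sin -25°) = (47.879, 6.2935). Since A1 is tangent to AC there, ZA ⟂ AC, so AC runs along (−sin -25°, cos -25°); with |AC| = 23.7, C = (57.895, 27.773). Then |MC| = |C − M| = 64.212.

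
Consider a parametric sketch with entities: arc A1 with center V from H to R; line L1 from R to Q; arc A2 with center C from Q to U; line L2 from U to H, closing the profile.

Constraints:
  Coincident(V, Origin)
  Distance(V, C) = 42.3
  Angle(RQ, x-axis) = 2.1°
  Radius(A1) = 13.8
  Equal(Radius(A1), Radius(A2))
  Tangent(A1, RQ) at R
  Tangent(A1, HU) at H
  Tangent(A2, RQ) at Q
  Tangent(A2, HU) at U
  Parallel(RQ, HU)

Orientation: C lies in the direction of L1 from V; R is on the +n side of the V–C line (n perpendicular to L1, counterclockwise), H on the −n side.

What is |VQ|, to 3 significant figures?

44.5

The slot axis is L1's direction at 2.1°, so u = (cos 2.1°, sin 2.1°) = (0.999, 0.0366) and n = (−sin 2.1°, cos 2.1°) = (-0.0366, 0.999). V is at the origin and C lies 42.3 along u from V, so C = 42.3·u = (42.3, 1.55). Tangency of A1 to both parallel lines with radius 13.8 puts R and H at V ± 13.8·n: R = (-0.506, 13.8), H = (0.506, -13.8). Equal radii place Q and U the same way about C: Q = C + 13.8·n = (41.8, 15.3), U = C − 13.8·n = (42.8, -12.2). Then |VQ| = |Q − V| = 44.5.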